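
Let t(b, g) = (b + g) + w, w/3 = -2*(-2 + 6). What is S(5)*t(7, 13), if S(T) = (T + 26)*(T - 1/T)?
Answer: -2976/5 ≈ -595.20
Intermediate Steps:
w = -24 (w = 3*(-2*(-2 + 6)) = 3*(-2*4) = 3*(-8) = -24)
t(b, g) = -24 + b + g (t(b, g) = (b + g) - 24 = -24 + b + g)
S(T) = (26 + T)*(T - 1/T)
S(5)*t(7, 13) = (-1 + 5² - 26/5 + 26*5)*(-24 + 7 + 13) = (-1 + 25 - 26*⅕ + 130)*(-4) = (-1 + 25 - 26/5 + 130)*(-4) = (744/5)*(-4) = -2976/5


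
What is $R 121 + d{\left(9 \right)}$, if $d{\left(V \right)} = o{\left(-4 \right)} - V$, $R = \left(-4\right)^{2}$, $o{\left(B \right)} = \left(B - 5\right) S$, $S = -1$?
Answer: $1936$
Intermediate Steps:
$o{\left(B \right)} = 5 - B$ ($o{\left(B \right)} = \left(B - 5\right) \left(-1\right) = \left(-5 + B\right) \left(-1\right) = 5 - B$)
$R = 16$
$d{\left(V \right)} = 9 - V$ ($d{\left(V \right)} = \left(5 - -4\right) - V = \left(5 + 4\right) - V = 9 - V$)
$R 121 + d{\left(9 \right)} = 16 \cdot 121 + \left(9 - 9\right) = 1936 + \left(9 - 9\right) = 1936 + 0 = 1936$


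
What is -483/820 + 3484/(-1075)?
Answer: -675221/176300 ≈ -3.8300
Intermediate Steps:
-483/820 + 3484/(-1075) = -483*1/820 + 3484*(-1/1075) = -483/820 - 3484/1075 = -675221/176300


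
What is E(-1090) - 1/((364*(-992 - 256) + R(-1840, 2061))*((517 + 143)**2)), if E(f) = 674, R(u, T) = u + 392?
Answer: 133796839968001/198511632000 ≈ 674.00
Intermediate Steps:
R(u, T) = 392 + u
E(-1090) - 1/((364*(-992 - 256) + R(-1840, 2061))*((517 + 143)**2)) = 674 - 1/((364*(-992 - 256) + (392 - 1840))*((517 + 143)**2)) = 674 - 1/((364*(-1248) - 1448)*(660**2)) = 674 - 1/((-454272 - 1448)*435600) = 674 - 1/((-455720)*435600) = 674 - (-1)/(455720*435600) = 674 - 1*(-1/198511632000) = 674 + 1/198511632000 = 133796839968001/198511632000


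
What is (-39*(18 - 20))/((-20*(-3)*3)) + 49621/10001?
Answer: 1618643/300030 ≈ 5.3949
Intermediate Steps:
(-39*(18 - 20))/((-20*(-3)*3)) + 49621/10001 = (-39*(-2))/((60*3)) + 49621*(1/10001) = 78/180 + 49621/10001 = 78*(1/180) + 49621/10001 = 13/30 + 49621/10001 = 1618643/300030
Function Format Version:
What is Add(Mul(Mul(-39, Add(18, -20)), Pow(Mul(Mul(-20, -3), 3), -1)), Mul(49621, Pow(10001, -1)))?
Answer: Rational(1618643, 300030) ≈ 5.3949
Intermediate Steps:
Add(Mul(Mul(-39, Add(18, -20)), Pow(Mul(Mul(-20, -3), 3), -1)), Mul(49621, Pow(10001, -1))) = Add(Mul(Mul(-39, -2), Pow(Mul(60, 3), -1)), Mul(49621, Rational(1, 10001))) = Add(Mul(78, Pow(180, -1)), Rational(49621, 10001)) = Add(Mul(78, Rational(1, 180)), Rational(49621, 10001)) = Add(Rational(13, 30), Rational(49621, 10001)) = Rational(1618643, 300030)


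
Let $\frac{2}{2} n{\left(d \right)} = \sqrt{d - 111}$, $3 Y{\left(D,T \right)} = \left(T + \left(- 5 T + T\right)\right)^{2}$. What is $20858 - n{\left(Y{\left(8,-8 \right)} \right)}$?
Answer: $20849$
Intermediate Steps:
$Y{\left(D,T \right)} = 3 T^{2}$ ($Y{\left(D,T \right)} = \frac{\left(T + \left(- 5 T + T\right)\right)^{2}}{3} = \frac{\left(T - 4 T\right)^{2}}{3} = \frac{\left(- 3 T\right)^{2}}{3} = \frac{9 T^{2}}{3} = 3 T^{2}$)
$n{\left(d \right)} = \sqrt{-111 + d}$ ($n{\left(d \right)} = \sqrt{d - 111} = \sqrt{-111 + d}$)
$20858 - n{\left(Y{\left(8,-8 \right)} \right)} = 20858 - \sqrt{-111 + 3 \left(-8\right)^{2}} = 20858 - \sqrt{-111 + 3 \cdot 64} = 20858 - \sqrt{-111 + 192} = 20858 - \sqrt{81} = 20858 - 9 = 20849$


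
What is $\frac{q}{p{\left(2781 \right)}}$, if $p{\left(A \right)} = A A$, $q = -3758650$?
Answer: $- \frac{3758650}{7733961} \approx -0.48599$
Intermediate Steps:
$p{\left(A \right)} = A^{2}$
$\frac{q}{p{\left(2781 \right)}} = - \frac{3758650}{2781^{2}} = - \frac{3758650}{7733961}$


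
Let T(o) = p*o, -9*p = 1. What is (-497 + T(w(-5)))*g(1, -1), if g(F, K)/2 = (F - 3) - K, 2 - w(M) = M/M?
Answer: 8948/9 ≈ 994.22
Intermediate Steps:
p = -1/9 (p = -1/9*1 = -1/9 ≈ -0.11111)
w(M) = 1 (w(M) = 2 - M/M = 2 - 1*1 = 2 - 1 = 1)
T(o) = -o/9
g(F, K) = -6 - 2*K + 2*F (g(F, K) = 2*((F - 3) - K) = 2*((-3 + F) - K) = 2*(-3 + F - K) = -6 - 2*K + 2*F)
(-497 + T(w(-5)))*g(1, -1) = (-497 - 1/9*1)*(-6 - 2*(-1) + 2*1) = (-497 - 1/9)*(-6 + 2 + 2) = -4474/9*(-2) = 8948/9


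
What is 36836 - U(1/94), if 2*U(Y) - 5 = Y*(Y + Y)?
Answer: 325460805/8836 ≈ 36834.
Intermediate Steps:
U(Y) = 5/2 + Y² (U(Y) = 5/2 + (Y*(Y + Y))/2 = 5/2 + (Y*(2*Y))/2 = 5/2 + (2*Y²)/2 = 5/2 + Y²)
36836 - U(1/94) = 36836 - (5/2 + (1/94)²) = 36836 - (5/2 + 1/8836) = 36836 - 1*22091/8836 = 36836 - 22091/8836 = 325460805/8836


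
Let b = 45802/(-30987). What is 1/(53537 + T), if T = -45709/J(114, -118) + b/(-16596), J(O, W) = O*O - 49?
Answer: 302642158302/16201484786793257 ≈ 1.8680e-5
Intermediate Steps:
J(O, W) = -49 + O² (J(O, W) = O² - 49 = -49 + O²)
b = -45802/30987 (b = 45802*(-1/30987) = -45802/30987 ≈ -1.4781)
T = -1068442220917/302642158302 (T = -45709/(-49 + 114²) - 45802/30987/(-16596) = -45709/(-49 + 12996) - 45802/30987*(-1/16596) = -45709/12947 + 22901/257130126 = -1068442220917/302642158302 ≈ -3.5304)
1/(53537 + T) = 1/(53537 - 1068442220917/302642158302) = 1/(16201484786793257/302642158302) = 302642158302/16201484786793257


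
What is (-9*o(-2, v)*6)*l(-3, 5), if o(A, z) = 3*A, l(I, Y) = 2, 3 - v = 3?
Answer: 648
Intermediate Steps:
v = 0 (v = 3 - 1*3 = 3 - 3 = 0)
(-9*o(-2, v)*6)*l(-3, 5) = -9*3*(-2)*6*2 = -(-54)*6*2 = -9*(-36)*2 = 324*2 = 648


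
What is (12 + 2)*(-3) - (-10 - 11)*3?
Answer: 21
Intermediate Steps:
(12 + 2)*(-3) - (-10 - 11)*3 = 14*(-3) - (-21)*3 = -42 - 1*(-63) = -42 + 63 = 21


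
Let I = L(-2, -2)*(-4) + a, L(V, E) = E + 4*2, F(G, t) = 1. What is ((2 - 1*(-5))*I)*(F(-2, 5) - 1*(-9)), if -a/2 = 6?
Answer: -2520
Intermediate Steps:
a = -12 (a = -2*6 = -12)
L(V, E) = 8 + E (L(V, E) = E + 8 = 8 + E)
I = -36 (I = (8 - 2)*(-4) - 12 = 6*(-4) - 12 = -24 - 12 = -36)
((2 - 1*(-5))*I)*(F(-2, 5) - 1*(-9)) = ((2 - 1*(-5))*(-36))*(1 - 1*(-9)) = ((2 + 5)*(-36))*(1 + 9) = (7*(-36))*10 = -252*10 = -2520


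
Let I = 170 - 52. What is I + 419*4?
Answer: 1794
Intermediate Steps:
I = 118
I + 419*4 = 118 + 419*4 = 118 + 1676 = 1794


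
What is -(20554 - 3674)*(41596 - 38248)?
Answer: -56514240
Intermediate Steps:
-(20554 - 3674)*(41596 - 38248) = -16880*3348 = -1*56514240 = -56514240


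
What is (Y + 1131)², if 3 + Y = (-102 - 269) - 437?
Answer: 102400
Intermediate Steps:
Y = -811 (Y = -3 + ((-102 - 269) - 437) = -3 + (-371 - 437) = -3 - 808 = -811)
(Y + 1131)² = (-811 + 1131)² = 320² = 102400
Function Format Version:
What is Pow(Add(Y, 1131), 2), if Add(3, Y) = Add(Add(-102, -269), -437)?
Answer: 102400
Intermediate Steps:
Y = -811 (Y = Add(-3, Add(Add(-102, -269), -437)) = Add(-3, Add(-371, -437)) = Add(-3, -808) = -811)
Pow(Add(Y, 1131), 2) = Pow(Add(-811, 1131), 2) = Pow(320, 2) = 102400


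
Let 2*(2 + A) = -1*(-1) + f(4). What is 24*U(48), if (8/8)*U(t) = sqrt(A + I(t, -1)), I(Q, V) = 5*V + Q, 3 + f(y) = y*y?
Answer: 96*sqrt(3) ≈ 166.28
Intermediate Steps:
f(y) = -3 + y**2 (f(y) = -3 + y*y = -3 + y**2)
I(Q, V) = Q + 5*V
A = 5 (A = -2 + (-1*(-1) + (-3 + 4**2))/2 = -2 + (1 + (-3 + 16))/2 = -2 + (1 + 13)/2 = -2 + (1/2)*14 = -2 + 7 = 5)
U(t) = sqrt(t) (U(t) = sqrt(5 + (t + 5*(-1))) = sqrt(5 + (t - 5)) = sqrt(5 + (-5 + t)) = sqrt(t))
24*U(48) = 24*sqrt(48) = 24*(4*sqrt(3)) = 96*sqrt(3)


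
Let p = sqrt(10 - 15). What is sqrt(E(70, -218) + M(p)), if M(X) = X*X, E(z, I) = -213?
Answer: I*sqrt(218) ≈ 14.765*I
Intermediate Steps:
p = I*sqrt(5) (p = sqrt(-5) = I*sqrt(5) ≈ 2.2361*I)
M(X) = X**2
sqrt(E(70, -218) + M(p)) = sqrt(-213 + (I*sqrt(5))**2) = sqrt(-213 - 5) = sqrt(-218) = I*sqrt(218)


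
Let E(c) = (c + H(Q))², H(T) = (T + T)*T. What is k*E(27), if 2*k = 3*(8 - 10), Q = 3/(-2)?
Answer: -11907/4 ≈ -2976.8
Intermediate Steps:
Q = -3/2 (Q = 3*(-½) = -3/2 ≈ -1.5000)
H(T) = 2*T² (H(T) = (2*T)*T = 2*T²)
E(c) = (9/2 + c)² (E(c) = (c + 2*(-3/2)²)² = (c + 2*(9/4))² = (c + 9/2)² = (9/2 + c)²)
k = -3 (k = (3*(8 - 10))/2 = (3*(-2))/2 = (½)*(-6) = -3)
k*E(27) = -3*(9 + 2*27)²/4 = -3*(9 + 54)²/4 = -3*63²/4 = -3*3969/4 = -11907/4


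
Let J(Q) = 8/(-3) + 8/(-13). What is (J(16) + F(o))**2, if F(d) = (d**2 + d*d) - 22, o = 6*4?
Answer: 1930899364/1521 ≈ 1.2695e+6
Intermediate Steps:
J(Q) = -128/39 (J(Q) = 8*(-1/3) + 8*(-1/13) = -8/3 - 8/13 = -128/39)
o = 24
F(d) = -22 + 2*d**2 (F(d) = (d**2 + d**2) - 22 = 2*d**2 - 22 = -22 + 2*d**2)
(J(16) + F(o))**2 = (-128/39 + (-22 + 2*24**2))**2 = (-128/39 + (-22 + 2*576))**2 = (-128/39 + (-22 + 1152))**2 = (-128/39 + 1130)**2 = (43942/39)**2 = 1930899364/1521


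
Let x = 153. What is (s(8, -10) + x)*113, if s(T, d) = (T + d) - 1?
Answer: 16950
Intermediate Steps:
s(T, d) = -1 + T + d
(s(8, -10) + x)*113 = ((-1 + 8 - 10) + 153)*113 = (-3 + 153)*113 = 150*113 = 16950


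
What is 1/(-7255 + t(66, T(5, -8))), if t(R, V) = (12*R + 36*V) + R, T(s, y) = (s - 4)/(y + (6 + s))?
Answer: -1/6385 ≈ -0.00015662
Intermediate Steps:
T(s, y) = (-4 + s)/(6 + s + y)
t(R, V) = 13*R + 36*V
1/(-7255 + t(66, T(5, -8))) = 1/(-7255 + (13*66 + 36*((-4 + 5)/(6 + 5 - 8)))) = 1/(-7255 + (858 + 36*(1/3))) = 1/(-7255 + (858 + 36*((⅓)*1))) = 1/(-7255 + (858 + 36*(⅓))) = 1/(-7255 + (858 + 12)) = 1/(-7255 + 870) = 1/(-6385) = -1/6385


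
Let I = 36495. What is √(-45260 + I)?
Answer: I*√8765 ≈ 93.622*I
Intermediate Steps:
√(-45260 + I) = √(-45260 + 36495) = √(-8765) = I*√8765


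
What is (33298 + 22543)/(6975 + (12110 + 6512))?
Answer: 55841/25597 ≈ 2.1815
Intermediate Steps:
(33298 + 22543)/(6975 + (12110 + 6512)) = 55841/(6975 + 18622) = 55841/25597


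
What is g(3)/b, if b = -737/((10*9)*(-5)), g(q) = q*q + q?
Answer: 5400/737 ≈ 7.3270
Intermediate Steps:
g(q) = q + q**2 (g(q) = q**2 + q = q + q**2)
b = 737/450 (b = -737/(90*(-5)) = -737/(-450) = -737*(-1/450) = 737/450 ≈ 1.6378)
g(3)/b = (3*(1 + 3))/(737/450) = (3*4)*(450/737) = 12*(450/737) = 5400/737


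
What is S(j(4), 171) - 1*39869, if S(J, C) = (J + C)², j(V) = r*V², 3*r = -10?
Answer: -234212/9 ≈ -26024.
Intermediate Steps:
r = -10/3 (r = (⅓)*(-10) = -10/3 ≈ -3.3333)
j(V) = -10*V²/3
S(J, C) = (C + J)²
S(j(4), 171) - 1*39869 = (171 - 10/3*4²)² - 1*39869 = (171 - 10/3*16)² - 39869 = (171 - 160/3)² - 39869 = (353/3)² - 39869 = 124609/9 - 39869 = -234212/9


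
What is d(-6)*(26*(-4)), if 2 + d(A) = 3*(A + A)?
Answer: 3952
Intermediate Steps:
d(A) = -2 + 6*A (d(A) = -2 + 3*(A + A) = -2 + 3*(2*A) = -2 + 6*A)
d(-6)*(26*(-4)) = (-2 + 6*(-6))*(26*(-4)) = (-2 - 36)*(-104) = -38*(-104) = 3952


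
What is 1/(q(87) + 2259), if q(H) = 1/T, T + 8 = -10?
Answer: 18/40661 ≈ 0.00044268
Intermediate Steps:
T = -18 (T = -8 - 10 = -18)
q(H) = -1/18 (q(H) = 1/(-18) = -1/18)
1/(q(87) + 2259) = 1/(-1/18 + 2259) = 1/(40661/18) = 18/40661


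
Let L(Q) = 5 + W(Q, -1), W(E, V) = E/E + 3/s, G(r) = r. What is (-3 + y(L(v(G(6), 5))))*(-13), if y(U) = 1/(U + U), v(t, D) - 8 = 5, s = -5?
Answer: 2041/54 ≈ 37.796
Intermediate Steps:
W(E, V) = 2/5 (W(E, V) = E/E + 3/(-5) = 1 + 3*(-1/5) = 1 - 3/5 = 2/5)
v(t, D) = 13 (v(t, D) = 8 + 5 = 13)
L(Q) = 27/5 (L(Q) = 5 + 2/5 = 27/5)
y(U) = 1/(2*U)
(-3 + y(L(v(G(6), 5))))*(-13) = (-3 + 1/(2*(27/5)))*(-13) = (-3 + (1/2)*(5/27))*(-13) = (-3 + 5/54)*(-13) = -157/54*(-13) = 2041/54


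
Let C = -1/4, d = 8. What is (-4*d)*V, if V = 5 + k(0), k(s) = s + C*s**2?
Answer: -160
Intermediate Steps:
C = -1/4 (C = -1*1/4 = -1/4 ≈ -0.25000)
k(s) = s - s**2/4
V = 5 (V = 5 + (1/4)*0*(4 - 1*0) = 5 + (1/4)*0*(4 + 0) = 5 + (1/4)*0*4 = 5 + 0 = 5)
(-4*d)*V = -4*8*5 = -32*5 = -160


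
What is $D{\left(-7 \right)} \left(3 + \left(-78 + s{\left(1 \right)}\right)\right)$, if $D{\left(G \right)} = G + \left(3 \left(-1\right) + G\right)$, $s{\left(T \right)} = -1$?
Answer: $1292$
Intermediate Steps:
$D{\left(G \right)} = -3 + 2 G$ ($D{\left(G \right)} = G + \left(-3 + G\right) = -3 + 2 G$)
$D{\left(-7 \right)} \left(3 + \left(-78 + s{\left(1 \right)}\right)\right) = \left(-3 + 2 \left(-7\right)\right) \left(3 - 79\right) = \left(-3 - 14\right) \left(3 - 79\right) = \left(-17\right) \left(-76\right) = 1292$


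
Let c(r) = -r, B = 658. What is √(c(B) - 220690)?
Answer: 2*I*√55337 ≈ 470.48*I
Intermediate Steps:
√(c(B) - 220690) = √(-1*658 - 220690) = √(-658 - 220690) = √(-221348) = 2*I*√55337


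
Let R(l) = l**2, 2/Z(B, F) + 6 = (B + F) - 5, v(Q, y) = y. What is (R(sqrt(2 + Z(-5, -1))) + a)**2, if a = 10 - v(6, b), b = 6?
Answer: 10000/289 ≈ 34.602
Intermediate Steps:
Z(B, F) = 2/(-11 + B + F) (Z(B, F) = 2/(-6 + ((B + F) - 5)) = 2/(-6 + (-5 + B + F)) = 2/(-11 + B + F))
a = 4 (a = 10 - 1*6 = 10 - 6 = 4)
(R(sqrt(2 + Z(-5, -1))) + a)**2 = ((sqrt(2 + 2/(-11 - 5 - 1)))**2 + 4)**2 = ((sqrt(2 + 2/(-17)))**2 + 4)**2 = ((sqrt(2 + 2*(-1/17)))**2 + 4)**2 = ((sqrt(2 - 2/17))**2 + 4)**2 = ((sqrt(32/17))**2 + 4)**2 = ((4*sqrt(34)/17)**2 + 4)**2 = (32/17 + 4)**2 = (100/17)**2 = 10000/289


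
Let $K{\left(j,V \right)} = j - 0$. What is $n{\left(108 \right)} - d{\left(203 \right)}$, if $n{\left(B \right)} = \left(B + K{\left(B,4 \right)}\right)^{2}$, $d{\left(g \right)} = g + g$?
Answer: $46250$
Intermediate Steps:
$d{\left(g \right)} = 2 g$
$K{\left(j,V \right)} = j$ ($K{\left(j,V \right)} = j + 0 = j$)
$n{\left(B \right)} = 4 B^{2}$ ($n{\left(B \right)} = \left(B + B\right)^{2} = \left(2 B\right)^{2} = 4 B^{2}$)
$n{\left(108 \right)} - d{\left(203 \right)} = 4 \cdot 108^{2} - 2 \cdot 203 = 4 \cdot 11664 - 406 = 46656 - 406 = 46250$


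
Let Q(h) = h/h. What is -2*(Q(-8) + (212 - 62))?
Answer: -302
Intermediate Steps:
Q(h) = 1
-2*(Q(-8) + (212 - 62)) = -2*(1 + (212 - 62)) = -2*(1 + 150) = -2*151 = -302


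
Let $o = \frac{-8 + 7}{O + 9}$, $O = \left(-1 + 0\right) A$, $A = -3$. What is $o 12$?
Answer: $-1$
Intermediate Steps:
$O = 3$ ($O = \left(-1 + 0\right) \left(-3\right) = \left(-1\right) \left(-3\right) = 3$)
$o = - \frac{1}{12}$ ($o = \frac{-8 + 7}{3 + 9} = - \frac{1}{12} \approx -0.083333$)
$o 12 = \left(- \frac{1}{12}\right) 12 = -1$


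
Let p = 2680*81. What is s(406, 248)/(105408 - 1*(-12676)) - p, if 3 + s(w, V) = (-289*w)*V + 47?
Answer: -6415693377/29521 ≈ -2.1733e+5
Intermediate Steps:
s(w, V) = 44 - 289*V*w (s(w, V) = -3 + ((-289*w)*V + 47) = -3 + (-289*V*w + 47) = -3 + (47 - 289*V*w) = 44 - 289*V*w)
p = 217080
s(406, 248)/(105408 - 1*(-12676)) - p = (44 - 289*248*406)/(105408 - 1*(-12676)) - 1*217080 = (44 - 29098832)/(105408 + 12676) - 217080 = -29098788/118084 - 217080 = -29098788*1/118084 - 217080 = -7274697/29521 - 217080 = -6415693377/29521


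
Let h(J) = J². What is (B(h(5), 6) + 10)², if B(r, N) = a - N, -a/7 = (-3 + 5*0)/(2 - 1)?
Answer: 625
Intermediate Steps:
a = 21 (a = -7*(-3 + 5*0)/(2 - 1) = -7*(-3 + 0)/1 = -(-21) = -7*(-3) = 21)
B(r, N) = 21 - N
(B(h(5), 6) + 10)² = ((21 - 1*6) + 10)² = ((21 - 6) + 10)² = (15 + 10)² = 25² = 625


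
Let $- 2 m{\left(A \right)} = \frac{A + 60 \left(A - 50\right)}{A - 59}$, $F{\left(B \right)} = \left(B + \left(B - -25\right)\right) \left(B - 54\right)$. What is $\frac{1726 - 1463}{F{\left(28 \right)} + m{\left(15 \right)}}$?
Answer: $- \frac{23144}{187413} \approx -0.12349$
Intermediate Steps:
$F{\left(B \right)} = \left(-54 + B\right) \left(25 + 2 B\right)$ ($F{\left(B \right)} = \left(B + \left(B + 25\right)\right) \left(-54 + B\right) = \left(B + \left(25 + B\right)\right) \left(-54 + B\right) = \left(25 + 2 B\right) \left(-54 + B\right) = \left(-54 + B\right) \left(25 + 2 B\right)$)
$m{\left(A \right)} = - \frac{-3000 + 61 A}{2 \left(-59 + A\right)}$ ($m{\left(A \right)} = - \frac{\left(A + 60 \left(A - 50\right)\right) \frac{1}{A - 59}}{2} = - \frac{\left(A + 60 \left(-50 + A\right)\right) \frac{1}{-59 + A}}{2} = - \frac{\left(A + \left(-3000 + 60 A\right)\right) \frac{1}{-59 + A}}{2} = - \frac{\left(-3000 + 61 A\right) \frac{1}{-59 + A}}{2} = - \frac{\frac{1}{-59 + A} \left(-3000 + 61 A\right)}{2} = - \frac{-3000 + 61 A}{2 \left(-59 + A\right)}$)
$\frac{1726 - 1463}{F{\left(28 \right)} + m{\left(15 \right)}} = \frac{1726 - 1463}{\left(-1350 - 2324 + 2 \cdot 28^{2}\right) + \frac{3000 - 915}{2 \left(-59 + 15\right)}} = \frac{263}{\left(-1350 - 2324 + 2 \cdot 784\right) + \frac{3000 - 915}{2 \left(-44\right)}} = \frac{263}{\left(-1350 - 2324 + 1568\right) + \frac{1}{2} \left(- \frac{1}{44}\right) 2085} = \frac{263}{-2106 - \frac{2085}{88}} = \frac{263}{- \frac{187413}{88}} = 263 \left(- \frac{88}{187413}\right) = - \frac{23144}{187413}$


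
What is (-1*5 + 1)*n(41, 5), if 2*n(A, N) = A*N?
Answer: -410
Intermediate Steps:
n(A, N) = A*N/2 (n(A, N) = (A*N)/2 = A*N/2)
(-1*5 + 1)*n(41, 5) = (-1*5 + 1)*((½)*41*5) = (-5 + 1)*(205/2) = -4*205/2 = -410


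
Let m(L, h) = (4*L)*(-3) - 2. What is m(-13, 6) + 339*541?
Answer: 183553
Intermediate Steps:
m(L, h) = -2 - 12*L (m(L, h) = -12*L - 2 = -2 - 12*L)
m(-13, 6) + 339*541 = (-2 - 12*(-13)) + 339*541 = (-2 + 156) + 183399 = 154 + 183399 = 183553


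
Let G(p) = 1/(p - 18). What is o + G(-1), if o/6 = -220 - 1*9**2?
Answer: -34315/19 ≈ -1806.1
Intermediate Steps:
G(p) = 1/(-18 + p)
o = -1806 (o = 6*(-220 - 1*9**2) = 6*(-220 - 1*81) = 6*(-220 - 81) = 6*(-301) = -1806)
o + G(-1) = -1806 + 1/(-18 - 1) = -1806 + 1/(-19) = -1806 - 1/19 = -34315/19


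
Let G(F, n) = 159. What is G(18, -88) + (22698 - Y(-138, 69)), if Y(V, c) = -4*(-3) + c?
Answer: 22776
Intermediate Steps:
Y(V, c) = 12 + c
G(18, -88) + (22698 - Y(-138, 69)) = 159 + (22698 - (12 + 69)) = 159 + (22698 - 1*81) = 159 + (22698 - 81) = 159 + 22617 = 22776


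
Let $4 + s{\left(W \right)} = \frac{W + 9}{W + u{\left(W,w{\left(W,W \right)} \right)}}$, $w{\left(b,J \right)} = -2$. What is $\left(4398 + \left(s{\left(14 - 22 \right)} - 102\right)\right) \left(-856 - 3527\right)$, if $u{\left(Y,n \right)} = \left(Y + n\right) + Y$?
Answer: $- \frac{489103353}{26} \approx -1.8812 \cdot 10^{7}$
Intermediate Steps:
$u{\left(Y,n \right)} = n + 2 Y$
$s{\left(W \right)} = -4 + \frac{9 + W}{-2 + 3 W}$ ($s{\left(W \right)} = -4 + \frac{W + 9}{W + \left(-2 + 2 W\right)} = -4 + \frac{9 + W}{-2 + 3 W}$)
$\left(4398 + \left(s{\left(14 - 22 \right)} - 102\right)\right) \left(-856 - 3527\right) = \left(4398 - \left(102 - \frac{17 - 11 \left(14 - 22\right)}{-2 + 3 \left(14 - 22\right)}\right)\right) \left(-856 - 3527\right) = \left(4398 - \left(102 - \frac{17 - 11 \left(14 - 22\right)}{-2 + 3 \left(14 - 22\right)}\right)\right) \left(-4383\right) = \left(4398 - \left(102 - \frac{17 - -88}{-2 + 3 \left(-8\right)}\right)\right) \left(-4383\right) = \left(4398 - \left(102 - \frac{17 + 88}{-2 - 24}\right)\right) \left(-4383\right) = \left(4398 - \left(102 - \frac{1}{-26} \cdot 105\right)\right) \left(-4383\right) = \left(4398 - \frac{2757}{26}\right) \left(-4383\right) = \frac{111591}{26} \left(-4383\right) = - \frac{489103353}{26}$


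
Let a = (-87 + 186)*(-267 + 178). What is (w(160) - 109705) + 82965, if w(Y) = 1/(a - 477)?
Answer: -248361121/9288 ≈ -26740.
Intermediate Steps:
a = -8811 (a = 99*(-89) = -8811)
w(Y) = -1/9288 (w(Y) = 1/(-8811 - 477) = 1/(-9288) = -1/9288)
(w(160) - 109705) + 82965 = (-1/9288 - 109705) + 82965 = -1018940041/9288 + 82965 = -248361121/9288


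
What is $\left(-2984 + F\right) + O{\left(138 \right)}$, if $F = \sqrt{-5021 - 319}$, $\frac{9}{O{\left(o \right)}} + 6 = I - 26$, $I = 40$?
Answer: $- \frac{23863}{8} + 2 i \sqrt{1335} \approx -2982.9 + 73.075 i$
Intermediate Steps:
$O{\left(o \right)} = \frac{9}{8}$ ($O{\left(o \right)} = \frac{9}{-6 + \left(40 - 26\right)} = \frac{9}{-6 + 14} = \frac{9}{8}$)
$F = 2 i \sqrt{1335}$ ($F = \sqrt{-5340} = 2 i \sqrt{1335} \approx 73.075 i$)
$\left(-2984 + F\right) + O{\left(138 \right)} = \left(-2984 + 2 i \sqrt{1335}\right) + \frac{9}{8} = - \frac{23863}{8} + 2 i \sqrt{1335}$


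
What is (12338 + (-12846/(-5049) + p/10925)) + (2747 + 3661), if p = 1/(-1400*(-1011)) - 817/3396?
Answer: 46027510493580309613/2454991165935000 ≈ 18749.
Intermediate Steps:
p = -96364867/400558200 (p = -1/1400*(-1/1011) - 817*1/3396 = 1/1415400 - 817/3396 = -96364867/400558200 ≈ -0.24058)
(12338 + (-12846/(-5049) + p/10925)) + (2747 + 3661) = (12338 + (-12846/(-5049) - 96364867/400558200/10925)) + (2747 + 3661) = (12338 + (-12846*(-1/5049) - 96364867/400558200*1/10925)) + 6408 = (12338 + (4282/1683 - 96364867/4376098335000)) + 6408 = (12338 + 6246096962799613/2454991165935000) + 6408 = 30295927102268829613/2454991165935000 + 6408 = 46027510493580309613/2454991165935000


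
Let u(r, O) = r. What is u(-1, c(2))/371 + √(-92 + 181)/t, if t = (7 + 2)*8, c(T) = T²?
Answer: -1/371 + √89/72 ≈ 0.12833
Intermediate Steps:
t = 72 (t = 9*8 = 72)
u(-1, c(2))/371 + √(-92 + 181)/t = -1/371 + √(-92 + 181)/72 = -1*1/371 + √89*(1/72) = -1/371 + √89/72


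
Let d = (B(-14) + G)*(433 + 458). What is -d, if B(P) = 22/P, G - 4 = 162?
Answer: -1025541/7 ≈ -1.4651e+5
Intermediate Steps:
G = 166 (G = 4 + 162 = 166)
d = 1025541/7 (d = (22/(-14) + 166)*(433 + 458) = (22*(-1/14) + 166)*891 = (-11/7 + 166)*891 = (1151/7)*891 = 1025541/7 ≈ 1.4651e+5)
-d = -1*1025541/7 = -1025541/7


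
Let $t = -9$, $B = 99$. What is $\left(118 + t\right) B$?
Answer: $10791$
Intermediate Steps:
$\left(118 + t\right) B = \left(118 - 9\right) 99 = 109 \cdot 99 = 10791$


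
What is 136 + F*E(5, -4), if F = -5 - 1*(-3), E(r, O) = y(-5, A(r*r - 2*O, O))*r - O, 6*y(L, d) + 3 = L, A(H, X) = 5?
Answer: 424/3 ≈ 141.33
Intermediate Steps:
y(L, d) = -1/2 + L/6
E(r, O) = -O - 4*r/3 (E(r, O) = (-1/2 + (1/6)*(-5))*r - O = (-1/2 - 5/6)*r - O = -4*r/3 - O = -O - 4*r/3)
F = -2 (F = -5 + 3 = -2)
136 + F*E(5, -4) = 136 - 2*(-1*(-4) - 4/3*5) = 136 - 2*(4 - 20/3) = 136 - 2*(-8/3) = 136 + 16/3 = 424/3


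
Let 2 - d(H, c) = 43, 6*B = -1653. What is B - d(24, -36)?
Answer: -469/2 ≈ -234.50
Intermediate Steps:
B = -551/2 (B = (⅙)*(-1653) = -551/2 ≈ -275.50)
d(H, c) = -41 (d(H, c) = 2 - 1*43 = 2 - 43 = -41)
B - d(24, -36) = -551/2 - 1*(-41) = -551/2 + 41 = -469/2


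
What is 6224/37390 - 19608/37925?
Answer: -49709792/141801575 ≈ -0.35056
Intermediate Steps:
6224/37390 - 19608/37925 = 6224*(1/37390) - 19608*1/37925 = 3112/18695 - 19608/37925 = -49709792/141801575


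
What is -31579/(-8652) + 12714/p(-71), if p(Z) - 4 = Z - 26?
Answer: -35688227/268212 ≈ -133.06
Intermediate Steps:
p(Z) = -22 + Z (p(Z) = 4 + (Z - 26) = 4 + (-26 + Z) = -22 + Z)
-31579/(-8652) + 12714/p(-71) = -31579/(-8652) + 12714/(-22 - 71) = -31579*(-1/8652) + 12714/(-93) = 31579/8652 + 12714*(-1/93) = 31579/8652 - 4238/31 = -35688227/268212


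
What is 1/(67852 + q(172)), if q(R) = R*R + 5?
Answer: 1/97441 ≈ 1.0263e-5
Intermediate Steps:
q(R) = 5 + R² (q(R) = R² + 5 = 5 + R²)
1/(67852 + q(172)) = 1/(67852 + (5 + 172²)) = 1/(67852 + (5 + 29584)) = 1/(67852 + 29589) = 1/97441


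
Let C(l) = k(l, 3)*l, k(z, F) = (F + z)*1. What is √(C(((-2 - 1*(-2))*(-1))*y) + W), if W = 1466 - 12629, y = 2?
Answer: 61*I*√3 ≈ 105.66*I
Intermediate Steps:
k(z, F) = F + z
W = -11163
C(l) = l*(3 + l) (C(l) = (3 + l)*l = l*(3 + l))
√(C(((-2 - 1*(-2))*(-1))*y) + W) = √((((-2 - 1*(-2))*(-1))*2)*(3 + ((-2 - 1*(-2))*(-1))*2) - 11163) = √((((-2 + 2)*(-1))*2)*(3 + ((-2 + 2)*(-1))*2) - 11163) = √(((0*(-1))*2)*(3 + (0*(-1))*2) - 11163) = √((0*2)*(3 + 0*2) - 11163) = √(0*(3 + 0) - 11163) = √(0*3 - 11163) = √(0 - 11163) = √(-11163) = 61*I*√3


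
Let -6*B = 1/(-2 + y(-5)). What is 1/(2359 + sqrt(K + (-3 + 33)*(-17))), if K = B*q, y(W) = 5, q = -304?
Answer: 3033/7155481 - 3*I*sqrt(4438)/50088367 ≈ 0.00042387 - 3.99e-6*I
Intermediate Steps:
B = -1/18 (B = -1/(6*(-2 + 5)) = -1/6/3 = -1/6*1/3 = -1/18 ≈ -0.055556)
K = 152/9 (K = -1/18*(-304) = 152/9 ≈ 16.889)
1/(2359 + sqrt(K + (-3 + 33)*(-17))) = 1/(2359 + sqrt(152/9 + (-3 + 33)*(-17))) = 1/(2359 + sqrt(152/9 + 30*(-17))) = 1/(2359 + sqrt(152/9 - 510)) = 1/(2359 + sqrt(-4438/9)) = 1/(2359 + I*sqrt(4438)/3)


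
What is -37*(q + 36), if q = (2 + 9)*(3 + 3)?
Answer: -3774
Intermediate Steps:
q = 66 (q = 11*6 = 66)
-37*(q + 36) = -37*(66 + 36) = -37*102 = -3774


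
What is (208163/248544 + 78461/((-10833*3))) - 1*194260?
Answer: -174348285618223/897492384 ≈ -1.9426e+5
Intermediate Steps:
(208163/248544 + 78461/((-10833*3))) - 1*194260 = (208163*(1/248544) + 78461/(-32499)) - 194260 = (208163/248544 + 78461*(-1/32499)) - 194260 = (208163/248544 - 78461/32499) - 194260 = -1415102383/897492384 - 194260 = -174348285618223/897492384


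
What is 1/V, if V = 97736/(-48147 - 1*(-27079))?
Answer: -5267/24434 ≈ -0.21556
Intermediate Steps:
V = -24434/5267 (V = 97736/(-48147 + 27079) = 97736/(-21068) = 97736*(-1/21068) = -24434/5267 ≈ -4.6391)
1/V = 1/(-24434/5267) = -5267/24434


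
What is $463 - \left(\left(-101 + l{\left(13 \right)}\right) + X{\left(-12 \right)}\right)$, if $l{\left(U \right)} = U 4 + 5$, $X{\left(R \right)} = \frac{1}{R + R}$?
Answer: $\frac{12169}{24} \approx 507.04$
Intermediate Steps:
$X{\left(R \right)} = \frac{1}{2 R}$
$l{\left(U \right)} = 5 + 4 U$ ($l{\left(U \right)} = 4 U + 5 = 5 + 4 U$)
$463 - \left(\left(-101 + l{\left(13 \right)}\right) + X{\left(-12 \right)}\right) = 463 - \left(\left(-101 + \left(5 + 4 \cdot 13\right)\right) + \frac{1}{2 \left(-12\right)}\right) = 463 - \left(\left(-101 + \left(5 + 52\right)\right) + \frac{1}{2} \left(- \frac{1}{12}\right)\right) = 463 - \left(\left(-101 + 57\right) - \frac{1}{24}\right) = 463 - \left(-44 - \frac{1}{24}\right) = 463 - - \frac{1057}{24} = 463 + \frac{1057}{24} = \frac{12169}{24}$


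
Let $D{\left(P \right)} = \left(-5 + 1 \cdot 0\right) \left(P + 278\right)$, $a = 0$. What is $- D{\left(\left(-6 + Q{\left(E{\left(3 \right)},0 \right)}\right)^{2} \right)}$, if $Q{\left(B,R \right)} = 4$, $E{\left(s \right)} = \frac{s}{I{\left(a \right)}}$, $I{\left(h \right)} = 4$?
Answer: $1410$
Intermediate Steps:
$E{\left(s \right)} = \frac{s}{4}$
$D{\left(P \right)} = -1390 - 5 P$ ($D{\left(P \right)} = \left(-5 + 0\right) \left(278 + P\right) = - 5 \left(278 + P\right) = -1390 - 5 P$)
$- D{\left(\left(-6 + Q{\left(E{\left(3 \right)},0 \right)}\right)^{2} \right)} = - (-1390 - 5 \left(-6 + 4\right)^{2}) = - (-1390 - 5 \left(-2\right)^{2}) = - (-1390 - 20) = \left(-1\right) \left(-1410\right) = 1410$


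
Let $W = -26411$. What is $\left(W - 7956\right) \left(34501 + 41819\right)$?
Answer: $-2622889440$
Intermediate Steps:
$\left(W - 7956\right) \left(34501 + 41819\right) = \left(-26411 - 7956\right) \left(34501 + 41819\right) = \left(-34367\right) 76320 = -2622889440$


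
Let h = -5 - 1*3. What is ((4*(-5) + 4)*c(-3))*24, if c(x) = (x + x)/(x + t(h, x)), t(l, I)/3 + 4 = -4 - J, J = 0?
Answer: -256/3 ≈ -85.333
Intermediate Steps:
h = -8 (h = -5 - 3 = -8)
t(l, I) = -24 (t(l, I) = -12 + 3*(-4 - 1*0) = -12 + 3*(-4 + 0) = -12 + 3*(-4) = -12 - 12 = -24)
c(x) = 2*x/(-24 + x) (c(x) = (x + x)/(x - 24) = (2*x)/(-24 + x) = 2*x/(-24 + x))
((4*(-5) + 4)*c(-3))*24 = ((4*(-5) + 4)*(2*(-3)/(-24 - 3)))*24 = ((-20 + 4)*(2*(-3)/(-27)))*24 = -32*(-3)*(-1)/27*24 = -16*2/9*24 = -32/9*24 = -256/3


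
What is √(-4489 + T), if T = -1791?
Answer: 2*I*√1570 ≈ 79.246*I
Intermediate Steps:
√(-4489 + T) = √(-4489 - 1791) = √(-6280) = 2*I*√1570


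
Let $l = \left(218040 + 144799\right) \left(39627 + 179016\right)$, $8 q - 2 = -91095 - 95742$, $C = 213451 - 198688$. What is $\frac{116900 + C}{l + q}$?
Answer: $\frac{150472}{90665353283} \approx 1.6596 \cdot 10^{-6}$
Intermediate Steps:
$C = 14763$
$q = - \frac{186835}{8}$ ($q = \frac{1}{4} + \frac{-91095 - 95742}{8} = \frac{1}{4} + \frac{1}{8} \left(-186837\right) = \frac{1}{4} - \frac{186837}{8} = - \frac{186835}{8} \approx -23354.0$)
$l = 79332207477$ ($l = 362839 \cdot 218643 = 79332207477$)
$\frac{116900 + C}{l + q} = \frac{116900 + 14763}{79332207477 - \frac{186835}{8}} = \frac{131663}{\frac{634657472981}{8}} = 131663 \cdot \frac{8}{634657472981} = \frac{150472}{90665353283}$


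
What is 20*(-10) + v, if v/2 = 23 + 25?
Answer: -104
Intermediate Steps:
v = 96 (v = 2*(23 + 25) = 2*48 = 96)
20*(-10) + v = 20*(-10) + 96 = -200 + 96 = -104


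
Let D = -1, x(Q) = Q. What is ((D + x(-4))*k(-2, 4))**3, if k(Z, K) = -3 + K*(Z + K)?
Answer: -15625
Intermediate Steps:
k(Z, K) = -3 + K*(K + Z)
((D + x(-4))*k(-2, 4))**3 = ((-1 - 4)*(-3 + 4**2 + 4*(-2)))**3 = (-5*(-3 + 16 - 8))**3 = (-5*5)**3 = (-25)**3 = -15625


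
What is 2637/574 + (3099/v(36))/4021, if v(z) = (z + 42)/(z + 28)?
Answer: 156818045/30004702 ≈ 5.2264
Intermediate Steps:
v(z) = (42 + z)/(28 + z)
2637/574 + (3099/v(36))/4021 = 2637/574 + (3099/(((42 + 36)/(28 + 36))))/4021 = 2637*(1/574) + (3099/((78/64)))*(1/4021) = 2637/574 + (3099/(((1/64)*78)))*(1/4021) = 2637/574 + (3099/(39/32))*(1/4021) = 2637/574 + (3099*(32/39))*(1/4021) = 2637/574 + (33056/13)*(1/4021) = 2637/574 + 33056/52273 = 156818045/30004702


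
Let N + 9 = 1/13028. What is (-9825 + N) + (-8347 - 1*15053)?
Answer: -432972551/13028 ≈ -33234.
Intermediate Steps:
N = -117251/13028 (N = -9 + 1/13028 = -117251/13028 ≈ -8.9999)
(-9825 + N) + (-8347 - 1*15053) = (-9825 - 117251/13028) + (-8347 - 1*15053) = -128117351/13028 + (-8347 - 15053) = -128117351/13028 - 23400 = -432972551/13028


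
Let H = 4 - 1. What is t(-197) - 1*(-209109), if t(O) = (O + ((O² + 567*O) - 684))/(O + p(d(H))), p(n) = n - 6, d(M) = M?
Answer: 41895571/200 ≈ 2.0948e+5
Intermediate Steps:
H = 3
p(n) = -6 + n
t(O) = (-684 + O² + 568*O)/(-3 + O) (t(O) = (O + ((O² + 567*O) - 684))/(O + (-6 + 3)) = (O + (-684 + O² + 567*O))/(O - 3) = (-684 + O² + 568*O)/(-3 + O))
t(-197) - 1*(-209109) = (-684 + (-197)² + 568*(-197))/(-3 - 197) - 1*(-209109) = (-684 + 38809 - 111896)/(-200) + 209109 = -1/200*(-73771) + 209109 = 73771/200 + 209109 = 41895571/200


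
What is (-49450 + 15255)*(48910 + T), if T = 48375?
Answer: -3326660575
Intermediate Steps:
(-49450 + 15255)*(48910 + T) = (-49450 + 15255)*(48910 + 48375) = -34195*97285 = -3326660575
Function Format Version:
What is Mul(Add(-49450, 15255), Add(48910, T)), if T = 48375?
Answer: -3326660575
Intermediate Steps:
Mul(Add(-49450, 15255), Add(48910, T)) = Mul(Add(-49450, 15255), Add(48910, 48375)) = Mul(-34195, 97285) = -3326660575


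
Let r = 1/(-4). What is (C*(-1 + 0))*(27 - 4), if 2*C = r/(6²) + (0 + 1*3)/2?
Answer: -4945/288 ≈ -17.170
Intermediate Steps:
r = -¼ ≈ -0.25000
C = 215/288 (C = (-1/(4*(6²)) + (0 + 1*3)/2)/2 = (-¼/36 + (0 + 3)*(½))/2 = (-¼*1/36 + 3*(½))/2 = (-1/144 + 3/2)/2 = (½)*(215/144) = 215/288 ≈ 0.74653)
(C*(-1 + 0))*(27 - 4) = (215*(-1 + 0)/288)*(27 - 4) = ((215/288)*(-1))*23 = -215/288*23 = -4945/288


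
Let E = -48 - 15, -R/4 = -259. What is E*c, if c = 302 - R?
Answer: 46242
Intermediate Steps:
R = 1036 (R = -4*(-259) = 1036)
E = -63
c = -734 (c = 302 - 1*1036 = 302 - 1036 = -734)
E*c = -63*(-734) = 46242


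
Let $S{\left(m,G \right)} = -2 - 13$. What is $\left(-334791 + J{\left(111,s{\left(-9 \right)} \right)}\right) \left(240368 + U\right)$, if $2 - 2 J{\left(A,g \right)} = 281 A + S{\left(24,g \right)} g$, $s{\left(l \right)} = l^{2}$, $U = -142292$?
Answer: $-34304827128$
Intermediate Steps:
$S{\left(m,G \right)} = -15$ ($S{\left(m,G \right)} = -2 - 13 = -15$)
$J{\left(A,g \right)} = 1 - \frac{281 A}{2} + \frac{15 g}{2}$ ($J{\left(A,g \right)} = 1 - \frac{281 A - 15 g}{2} = 1 - \frac{- 15 g + 281 A}{2} = 1 - \left(- \frac{15 g}{2} + \frac{281 A}{2}\right) = 1 - \frac{281 A}{2} + \frac{15 g}{2}$)
$\left(-334791 + J{\left(111,s{\left(-9 \right)} \right)}\right) \left(240368 + U\right) = \left(-334791 + \left(1 - \frac{31191}{2} + \frac{15 \left(-9\right)^{2}}{2}\right)\right) \left(240368 - 142292\right) = \left(-334791 + \left(1 - \frac{31191}{2} + \frac{15}{2} \cdot 81\right)\right) 98076 = \left(-334791 + \left(1 - \frac{31191}{2} + \frac{1215}{2}\right)\right) 98076 = \left(-334791 - 14987\right) 98076 = \left(-349778\right) 98076 = -34304827128$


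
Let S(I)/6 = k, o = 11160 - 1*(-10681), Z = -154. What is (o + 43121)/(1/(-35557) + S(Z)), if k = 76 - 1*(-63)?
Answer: 2309853834/29654537 ≈ 77.892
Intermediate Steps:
k = 139 (k = 76 + 63 = 139)
o = 21841 (o = 11160 + 10681 = 21841)
S(I) = 834 (S(I) = 6*139 = 834)
(o + 43121)/(1/(-35557) + S(Z)) = (21841 + 43121)/(1/(-35557) + 834) = 64962/(-1/35557 + 834) = 64962/(29654537/35557) = 64962*(35557/29654537) = 2309853834/29654537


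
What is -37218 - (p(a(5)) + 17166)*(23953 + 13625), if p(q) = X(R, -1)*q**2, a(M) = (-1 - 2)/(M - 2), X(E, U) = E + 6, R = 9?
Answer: -645664836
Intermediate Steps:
X(E, U) = 6 + E
a(M) = -3/(-2 + M)
p(q) = 15*q**2 (p(q) = (6 + 9)*q**2 = 15*q**2)
-37218 - (p(a(5)) + 17166)*(23953 + 13625) = -37218 - (15*(-3/(-2 + 5))**2 + 17166)*(23953 + 13625) = -37218 - (15*(-3/3)**2 + 17166)*37578 = -37218 - (15*(-3*1/3)**2 + 17166)*37578 = -37218 - (15*(-1)**2 + 17166)*37578 = -37218 - (15*1 + 17166)*37578 = -37218 - (15 + 17166)*37578 = -37218 - 17181*37578 = -37218 - 1*645627618 = -37218 - 645627618 = -645664836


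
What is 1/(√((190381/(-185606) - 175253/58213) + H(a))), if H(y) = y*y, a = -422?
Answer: √2309917845922117235320702/641365797507027 ≈ 0.0023697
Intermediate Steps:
H(y) = y²
1/(√((190381/(-185606) - 175253/58213) + H(a))) = 1/(√((190381/(-185606) - 175253/58213) + (-422)²)) = 1/(√((190381*(-1/185606) - 175253*1/58213) + 178084)) = 1/(√((-190381/185606 - 175253/58213) + 178084)) = 1/(√(-43610657471/10804682078 + 178084)) = 1/(√(1924097392521081/10804682078)) = 1/(3*√2309917845922117235320702/10804682078) = √2309917845922117235320702/641365797507027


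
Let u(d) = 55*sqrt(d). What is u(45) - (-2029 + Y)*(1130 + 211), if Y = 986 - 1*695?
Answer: 2330658 + 165*sqrt(5) ≈ 2.3310e+6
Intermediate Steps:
Y = 291 (Y = 986 - 695 = 291)
u(45) - (-2029 + Y)*(1130 + 211) = 55*sqrt(45) - (-2029 + 291)*(1130 + 211) = 55*(3*sqrt(5)) - (-1738)*1341 = 165*sqrt(5) - 1*(-2330658) = 165*sqrt(5) + 2330658 = 2330658 + 165*sqrt(5)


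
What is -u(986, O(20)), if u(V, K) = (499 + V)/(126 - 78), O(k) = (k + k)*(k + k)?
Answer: -495/16 ≈ -30.938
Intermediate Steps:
O(k) = 4*k**2 (O(k) = (2*k)*(2*k) = 4*k**2)
u(V, K) = 499/48 + V/48 (u(V, K) = (499 + V)/48 = (499 + V)*(1/48) = 499/48 + V/48)
-u(986, O(20)) = -(499/48 + (1/48)*986) = -(499/48 + 493/24) = -1*495/16 = -495/16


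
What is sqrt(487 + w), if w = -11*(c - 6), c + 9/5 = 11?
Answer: 3*sqrt(1255)/5 ≈ 21.256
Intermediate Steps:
c = 46/5 (c = -9/5 + 11 = 46/5 ≈ 9.2000)
w = -176/5 (w = -11*(46/5 - 6) = -11*16/5 = -176/5 ≈ -35.200)
sqrt(487 + w) = sqrt(487 - 176/5) = sqrt(2259/5) = 3*sqrt(1255)/5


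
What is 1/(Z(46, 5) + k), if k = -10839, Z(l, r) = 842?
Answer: -1/9997 ≈ -0.00010003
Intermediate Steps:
1/(Z(46, 5) + k) = 1/(842 - 10839) = 1/(-9997) = -1/9997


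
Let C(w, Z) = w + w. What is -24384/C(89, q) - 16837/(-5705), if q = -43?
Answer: -68056867/507745 ≈ -134.04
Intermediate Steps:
C(w, Z) = 2*w
-24384/C(89, q) - 16837/(-5705) = -24384/(2*89) - 16837/(-5705) = -24384/178 - 16837*(-1/5705) = -24384*1/178 + 16837/5705 = -12192/89 + 16837/5705 = -68056867/507745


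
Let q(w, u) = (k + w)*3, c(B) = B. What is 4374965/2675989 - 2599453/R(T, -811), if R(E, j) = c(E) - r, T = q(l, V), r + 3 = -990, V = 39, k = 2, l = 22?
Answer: -6951448296292/2849928285 ≈ -2439.2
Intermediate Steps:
r = -993 (r = -3 - 990 = -993)
q(w, u) = 6 + 3*w (q(w, u) = (2 + w)*3 = 6 + 3*w)
T = 72 (T = 6 + 3*22 = 6 + 66 = 72)
R(E, j) = 993 + E (R(E, j) = E - 1*(-993) = E + 993 = 993 + E)
4374965/2675989 - 2599453/R(T, -811) = 4374965/2675989 - 2599453/(993 + 72) = 4374965*(1/2675989) - 2599453/1065 = 4374965/2675989 - 2599453*1/1065 = 4374965/2675989 - 2599453/1065 = -6951448296292/2849928285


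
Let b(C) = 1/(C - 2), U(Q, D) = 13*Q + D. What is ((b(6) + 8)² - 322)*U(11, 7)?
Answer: -304725/8 ≈ -38091.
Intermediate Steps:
U(Q, D) = D + 13*Q
b(C) = 1/(-2 + C)
((b(6) + 8)² - 322)*U(11, 7) = ((1/(-2 + 6) + 8)² - 322)*(7 + 13*11) = ((1/4 + 8)² - 322)*(7 + 143) = ((¼ + 8)² - 322)*150 = ((33/4)² - 322)*150 = (1089/16 - 322)*150 = -4063/16*150 = -304725/8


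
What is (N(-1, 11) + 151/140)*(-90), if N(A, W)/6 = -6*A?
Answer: -46719/14 ≈ -3337.1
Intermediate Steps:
N(A, W) = -36*A (N(A, W) = 6*(-6*A) = -36*A)
(N(-1, 11) + 151/140)*(-90) = (-36*(-1) + 151/140)*(-90) = (36 + 151*(1/140))*(-90) = (36 + 151/140)*(-90) = (5191/140)*(-90) = -46719/14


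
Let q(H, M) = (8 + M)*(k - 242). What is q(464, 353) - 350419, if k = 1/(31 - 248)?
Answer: -94998838/217 ≈ -4.3778e+5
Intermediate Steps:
k = -1/217 (k = 1/(-217) = -1/217 ≈ -0.0046083)
q(H, M) = -420120/217 - 52515*M/217 (q(H, M) = (8 + M)*(-1/217 - 242) = (8 + M)*(-52515/217) = -420120/217 - 52515*M/217)
q(464, 353) - 350419 = (-420120/217 - 52515/217*353) - 350419 = (-420120/217 - 18537795/217) - 350419 = -18957915/217 - 350419 = -94998838/217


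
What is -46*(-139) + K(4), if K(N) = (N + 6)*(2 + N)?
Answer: 6454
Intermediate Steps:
K(N) = (2 + N)*(6 + N) (K(N) = (6 + N)*(2 + N) = (2 + N)*(6 + N))
-46*(-139) + K(4) = -46*(-139) + (12 + 4² + 8*4) = 6394 + (12 + 16 + 32) = 6394 + 60 = 6454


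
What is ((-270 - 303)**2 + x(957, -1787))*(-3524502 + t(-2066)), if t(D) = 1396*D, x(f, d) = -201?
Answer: -2102853569664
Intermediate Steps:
((-270 - 303)**2 + x(957, -1787))*(-3524502 + t(-2066)) = ((-270 - 303)**2 - 201)*(-3524502 + 1396*(-2066)) = ((-573)**2 - 201)*(-3524502 - 2884136) = (328329 - 201)*(-6408638) = 328128*(-6408638) = -2102853569664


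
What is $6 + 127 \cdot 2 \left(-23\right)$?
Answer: $-5836$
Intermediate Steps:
$6 + 127 \cdot 2 \left(-23\right) = 6 + 127 \left(-46\right) = 6 - 5842 = -5836$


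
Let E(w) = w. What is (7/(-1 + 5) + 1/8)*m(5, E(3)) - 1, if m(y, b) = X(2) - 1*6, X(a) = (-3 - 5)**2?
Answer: 431/4 ≈ 107.75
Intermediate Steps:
X(a) = 64 (X(a) = (-8)**2 = 64)
m(y, b) = 58 (m(y, b) = 64 - 1*6 = 64 - 6 = 58)
(7/(-1 + 5) + 1/8)*m(5, E(3)) - 1 = (7/(-1 + 5) + 1/8)*58 - 1 = (7/4 + 1*(1/8))*58 - 1 = (7*(1/4) + 1/8)*58 - 1 = (7/4 + 1/8)*58 - 1 = (15/8)*58 - 1 = 435/4 - 1 = 431/4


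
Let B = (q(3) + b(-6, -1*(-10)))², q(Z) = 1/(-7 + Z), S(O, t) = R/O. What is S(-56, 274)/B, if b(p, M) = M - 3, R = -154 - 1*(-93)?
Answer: 122/5103 ≈ 0.023908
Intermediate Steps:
R = -61 (R = -154 + 93 = -61)
S(O, t) = -61/O
b(p, M) = -3 + M
B = 729/16 (B = (1/(-7 + 3) + (-3 - 1*(-10)))² = (1/(-4) + (-3 + 10))² = (-¼ + 7)² = (27/4)² = 729/16 ≈ 45.563)
S(-56, 274)/B = (-61/(-56))/(729/16) = -61*(-1/56)*(16/729) = (61/56)*(16/729) = 122/5103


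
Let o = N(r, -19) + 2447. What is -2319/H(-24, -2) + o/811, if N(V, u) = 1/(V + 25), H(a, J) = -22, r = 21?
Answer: 22247250/205183 ≈ 108.43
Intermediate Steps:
N(V, u) = 1/(25 + V)
o = 112563/46 (o = 1/(25 + 21) + 2447 = 1/46 + 2447 = 112563/46 ≈ 2447.0)
-2319/H(-24, -2) + o/811 = -2319/(-22) + (112563/46)/811 = -2319*(-1/22) + (112563/46)*(1/811) = 2319/22 + 112563/37306 = 22247250/205183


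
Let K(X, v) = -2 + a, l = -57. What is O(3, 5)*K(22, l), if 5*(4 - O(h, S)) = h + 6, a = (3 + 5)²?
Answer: 682/5 ≈ 136.40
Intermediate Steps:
a = 64 (a = 8² = 64)
O(h, S) = 14/5 - h/5 (O(h, S) = 4 - (h + 6)/5 = 4 - (6 + h)/5 = 4 + (-6/5 - h/5) = 14/5 - h/5)
K(X, v) = 62 (K(X, v) = -2 + 64 = 62)
O(3, 5)*K(22, l) = (14/5 - ⅕*3)*62 = (14/5 - ⅗)*62 = (11/5)*62 = 682/5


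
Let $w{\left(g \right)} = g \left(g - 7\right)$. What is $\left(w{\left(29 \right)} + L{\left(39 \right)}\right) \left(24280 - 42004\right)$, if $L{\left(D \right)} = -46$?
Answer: $-10492608$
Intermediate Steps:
$w{\left(g \right)} = g \left(-7 + g\right)$
$\left(w{\left(29 \right)} + L{\left(39 \right)}\right) \left(24280 - 42004\right) = \left(29 \left(-7 + 29\right) - 46\right) \left(24280 - 42004\right) = \left(29 \cdot 22 - 46\right) \left(-17724\right) = \left(638 - 46\right) \left(-17724\right) = 592 \left(-17724\right) = -10492608$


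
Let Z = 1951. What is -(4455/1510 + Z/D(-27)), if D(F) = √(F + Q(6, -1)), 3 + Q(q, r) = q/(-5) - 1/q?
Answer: -891/302 + 1951*I*√28230/941 ≈ -2.9503 + 348.36*I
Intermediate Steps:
Q(q, r) = -3 - 1/q - q/5 (Q(q, r) = -3 + (q/(-5) - 1/q) = -3 + (q*(-⅕) - 1/q) = -3 + (-q/5 - 1/q) = -3 + (-1/q - q/5) = -3 - 1/q - q/5)
D(F) = √(-131/30 + F) (D(F) = √(F + (-3 - 1/6 - ⅕*6)) = √(F + (-3 - 1*⅙ - 6/5)) = √(F + (-3 - ⅙ - 6/5)) = √(F - 131/30) = √(-131/30 + F))
-(4455/1510 + Z/D(-27)) = -(4455/1510 + 1951/((√(-3930 + 900*(-27))/30))) = -(4455*(1/1510) + 1951/((√(-3930 - 24300)/30))) = -(891/302 + 1951/((√(-28230)/30))) = -(891/302 + 1951/(((I*√28230)/30))) = -(891/302 + 1951/((I*√28230/30))) = -(891/302 + 1951*(-I*√28230/941)) = -(891/302 - 1951*I*√28230/941) = -891/302 + 1951*I*√28230/941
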